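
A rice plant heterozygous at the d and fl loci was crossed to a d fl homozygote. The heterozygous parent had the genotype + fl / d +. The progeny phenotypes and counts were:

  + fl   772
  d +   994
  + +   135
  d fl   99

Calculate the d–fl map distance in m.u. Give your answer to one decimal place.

11.7 m.u.

The recombinant classes are + + and d fl: 135 + 99 = 234.
Recombination frequency = 234/2000 = 0.1170 ≈ 11.7%, i.e. 11.7 m.u.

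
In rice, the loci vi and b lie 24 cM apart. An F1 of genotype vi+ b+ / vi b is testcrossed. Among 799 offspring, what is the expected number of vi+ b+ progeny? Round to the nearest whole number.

304

A map distance of 24 cM corresponds to a recombination frequency of 0.240.
The F1 is vi+ b+ / vi b, so vi+ b+ is a parental gamete class with expected frequency (1 − r)/2 = 0.760/2 = 0.3800.
Expected number = 0.3800 × 799 = 303.62 ≈ 304.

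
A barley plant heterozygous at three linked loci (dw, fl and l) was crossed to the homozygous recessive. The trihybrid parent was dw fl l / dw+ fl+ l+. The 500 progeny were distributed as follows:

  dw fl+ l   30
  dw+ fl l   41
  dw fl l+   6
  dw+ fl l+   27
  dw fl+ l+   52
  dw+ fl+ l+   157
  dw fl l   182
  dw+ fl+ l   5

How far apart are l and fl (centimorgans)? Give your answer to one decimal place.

13.6 centimorgans

The two rarest classes, dw fl l+ and dw+ fl+ l, are the double crossovers. Comparing them with the parentals, only the l allele has switched, so l is the middle locus and the order is fl – l – dw.
Crossovers in the fl–l interval produce the single-crossover classes dw fl+ l and dw+ fl l+ (30 + 27 = 57) plus the double crossovers (11).
RF(fl–l) = (57 + 11) / 500 = 68/500 = 0.1360 → 13.6 centimorgans.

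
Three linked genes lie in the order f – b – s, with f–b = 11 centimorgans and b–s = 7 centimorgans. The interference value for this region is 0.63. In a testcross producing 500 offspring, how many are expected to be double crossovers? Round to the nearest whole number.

1

Map distances give recombination frequencies of 0.110 and 0.070 for the two intervals.
With interference 0.63 (so coincidence = 0.37), expected double-crossover frequency = 0.110 × 0.070 × 0.37 = 0.00285.
Expected number = 0.00285 × 500 = 1.42 ≈ 1.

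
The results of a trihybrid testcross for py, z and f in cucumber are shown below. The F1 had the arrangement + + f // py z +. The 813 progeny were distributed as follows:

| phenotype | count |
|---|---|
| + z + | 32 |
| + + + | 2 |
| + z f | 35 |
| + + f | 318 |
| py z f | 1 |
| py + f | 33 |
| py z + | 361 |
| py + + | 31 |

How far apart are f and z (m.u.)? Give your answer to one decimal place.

The two rarest classes, + + + and py z f, are the double crossovers. Comparing them with the parentals, only the f allele has switched, so f is the middle locus and the order is z – f – py.
Crossovers in the z–f interval produce the single-crossover classes + z f and py + + (35 + 31 = 66) plus the double crossovers (3).
RF(z–f) = (66 + 3) / 813 = 69/813 = 0.0849 → 8.5 m.u.

8.5 m.u.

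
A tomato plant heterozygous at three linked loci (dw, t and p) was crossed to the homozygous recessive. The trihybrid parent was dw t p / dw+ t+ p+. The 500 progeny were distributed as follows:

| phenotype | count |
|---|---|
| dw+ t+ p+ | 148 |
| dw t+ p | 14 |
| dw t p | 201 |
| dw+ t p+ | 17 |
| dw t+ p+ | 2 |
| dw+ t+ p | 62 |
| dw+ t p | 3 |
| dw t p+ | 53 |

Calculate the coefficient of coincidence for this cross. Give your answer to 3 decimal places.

The two rarest classes, dw+ t p and dw t+ p+, are the double crossovers. Comparing them with the parentals, only the dw allele has switched, so dw is the middle locus and the order is t – dw – p.
t–dw: (31 + 5)/500 = 0.0720; dw–p: (115 + 5)/500 = 0.2400.
Expected DCO frequency = 0.0720 × 0.2400 ≈ 0.01728; observed = 5/500 ≈ 0.01000.
Coefficient of coincidence = 0.01000/0.01728 ≈ 0.579.

0.579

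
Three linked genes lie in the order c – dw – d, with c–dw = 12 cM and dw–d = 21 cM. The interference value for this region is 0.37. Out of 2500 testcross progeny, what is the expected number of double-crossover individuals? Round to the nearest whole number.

40

Map distances give recombination frequencies of 0.120 and 0.210 for the two intervals.
With interference 0.37 (so coincidence = 0.63), expected double-crossover frequency = 0.120 × 0.210 × 0.63 = 0.01588.
Expected number = 0.01588 × 2500 = 39.69 ≈ 40.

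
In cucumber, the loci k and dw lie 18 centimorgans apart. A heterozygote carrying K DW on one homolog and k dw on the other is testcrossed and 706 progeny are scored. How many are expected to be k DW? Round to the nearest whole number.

64

A map distance of 18 centimorgans corresponds to a recombination frequency of 0.180.
The F1 is K DW / k dw, so k DW is a recombinant gamete class with expected frequency r/2 = 0.180/2 = 0.0900.
Expected number = 0.0900 × 706 = 63.54 ≈ 64.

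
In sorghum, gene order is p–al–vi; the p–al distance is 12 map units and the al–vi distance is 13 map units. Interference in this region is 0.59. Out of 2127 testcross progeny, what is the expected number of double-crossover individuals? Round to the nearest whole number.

Map distances give recombination frequencies of 0.120 and 0.130 for the two intervals.
With interference 0.59 (so coincidence = 0.41), expected double-crossover frequency = 0.120 × 0.130 × 0.41 = 0.00640.
Expected number = 0.00640 × 2127 = 13.60 ≈ 14.

14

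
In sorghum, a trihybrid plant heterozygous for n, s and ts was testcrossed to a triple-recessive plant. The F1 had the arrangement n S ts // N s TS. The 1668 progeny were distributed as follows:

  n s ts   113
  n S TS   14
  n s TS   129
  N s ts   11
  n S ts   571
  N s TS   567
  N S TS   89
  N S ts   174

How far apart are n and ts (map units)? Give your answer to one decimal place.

The two rarest classes, n S TS and N s ts, are the double crossovers. Comparing them with the parentals, only the ts allele has switched, so ts is the middle locus and the order is n – ts – s.
Crossovers in the n–ts interval produce the single-crossover classes N S ts and n s TS (174 + 129 = 303) plus the double crossovers (25).
RF(n–ts) = (303 + 25) / 1668 = 328/1668 = 0.1966 → 19.7 map units.

19.7 map units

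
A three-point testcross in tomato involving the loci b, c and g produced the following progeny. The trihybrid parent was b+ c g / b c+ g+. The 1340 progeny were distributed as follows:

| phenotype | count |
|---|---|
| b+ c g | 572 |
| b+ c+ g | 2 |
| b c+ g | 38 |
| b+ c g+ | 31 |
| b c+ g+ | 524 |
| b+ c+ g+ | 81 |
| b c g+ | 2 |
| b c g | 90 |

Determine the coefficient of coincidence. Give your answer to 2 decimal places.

0.42

The two rarest classes, b+ c+ g and b c g+, are the double crossovers. Comparing them with the parentals, only the c allele has switched, so c is the middle locus and the order is g – c – b.
g–c: (69 + 4)/1340 = 0.0545; c–b: (171 + 4)/1340 = 0.1306.
Expected DCO frequency = 0.0545 × 0.1306 ≈ 0.00712; observed = 4/1340 ≈ 0.00299.
Coefficient of coincidence = 0.00299/0.00712 ≈ 0.42.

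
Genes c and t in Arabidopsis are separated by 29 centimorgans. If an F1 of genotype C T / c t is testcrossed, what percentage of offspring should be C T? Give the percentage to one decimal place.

A map distance of 29 centimorgans corresponds to a recombination frequency of 0.290.
The F1 is C T / c t, so C T is a parental gamete class with expected frequency (1 − r)/2 = 0.710/2 = 0.3550.
That is 0.3550 = 35.5% of the progeny.

35.5%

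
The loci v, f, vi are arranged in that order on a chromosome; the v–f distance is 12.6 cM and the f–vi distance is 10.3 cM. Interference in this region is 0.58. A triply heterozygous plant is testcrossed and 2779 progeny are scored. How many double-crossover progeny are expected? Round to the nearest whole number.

15

Map distances give recombination frequencies of 0.126 and 0.103 for the two intervals.
With interference 0.58 (so coincidence = 0.42), expected double-crossover frequency = 0.126 × 0.103 × 0.42 = 0.00545.
Expected number = 0.00545 × 2779 = 15.15 ≈ 15.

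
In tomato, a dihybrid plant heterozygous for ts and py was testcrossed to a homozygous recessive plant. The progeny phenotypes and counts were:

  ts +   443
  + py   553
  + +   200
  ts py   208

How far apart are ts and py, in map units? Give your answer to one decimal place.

The two most frequent classes, + py (553) and ts + (443), are the parental types, so the F1 was + py / ts +.
The recombinant classes are + + and ts py: 200 + 208 = 408.
Recombination frequency = 408/1404 = 0.2906 ≈ 29.1%, i.e. 29.1 map units.

29.1 map units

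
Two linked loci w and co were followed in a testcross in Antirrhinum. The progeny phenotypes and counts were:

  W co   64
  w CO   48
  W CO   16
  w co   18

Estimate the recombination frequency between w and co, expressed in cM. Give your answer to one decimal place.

The two most frequent classes, W co (64) and w CO (48), are the parental types, so the F1 was W co / w CO.
The recombinant classes are W CO and w co: 16 + 18 = 34.
Recombination frequency = 34/146 = 0.2329 ≈ 23.3%, i.e. 23.3 cM.

23.3 cM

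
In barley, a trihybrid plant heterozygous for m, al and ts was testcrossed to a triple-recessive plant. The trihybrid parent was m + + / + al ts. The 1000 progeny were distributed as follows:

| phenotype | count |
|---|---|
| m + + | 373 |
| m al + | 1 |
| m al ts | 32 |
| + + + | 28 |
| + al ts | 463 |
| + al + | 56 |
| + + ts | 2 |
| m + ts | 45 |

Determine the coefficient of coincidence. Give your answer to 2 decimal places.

The two rarest classes, m al + and + + ts, are the double crossovers. Comparing them with the parentals, only the al allele has switched, so al is the middle locus and the order is m – al – ts.
m–al: (60 + 3)/1000 = 0.0630; al–ts: (101 + 3)/1000 = 0.1040.
Expected DCO frequency = 0.0630 × 0.1040 ≈ 0.00655; observed = 3/1000 ≈ 0.00300.
Coefficient of coincidence = 0.00300/0.00655 ≈ 0.46.

0.46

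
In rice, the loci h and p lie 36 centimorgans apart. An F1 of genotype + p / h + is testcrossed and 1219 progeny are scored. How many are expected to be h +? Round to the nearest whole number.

A map distance of 36 centimorgans corresponds to a recombination frequency of 0.360.
The F1 is + p / h +, so h + is a parental gamete class with expected frequency (1 − r)/2 = 0.640/2 = 0.3200.
Expected number = 0.3200 × 1219 = 390.08 ≈ 390.

390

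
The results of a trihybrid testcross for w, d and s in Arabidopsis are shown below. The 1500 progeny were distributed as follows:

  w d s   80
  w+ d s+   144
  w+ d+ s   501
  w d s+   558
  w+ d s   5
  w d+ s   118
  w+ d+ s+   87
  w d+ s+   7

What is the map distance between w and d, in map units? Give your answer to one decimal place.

18.3 map units

The two most frequent reciprocal classes, w d s+ and w+ d+ s, are the parental types, so the F1 was w d s+ / w+ d+ s.
The two rarest classes, w d+ s+ and w+ d s, are the double crossovers. Comparing them with the parentals, only the d allele has switched, so d is the middle locus and the order is w – d – s.
Crossovers in the w–d interval produce the single-crossover classes w+ d s+ and w d+ s (144 + 118 = 262) plus the double crossovers (12).
RF(w–d) = (262 + 12) / 1500 = 274/1500 = 0.1827 → 18.3 map units.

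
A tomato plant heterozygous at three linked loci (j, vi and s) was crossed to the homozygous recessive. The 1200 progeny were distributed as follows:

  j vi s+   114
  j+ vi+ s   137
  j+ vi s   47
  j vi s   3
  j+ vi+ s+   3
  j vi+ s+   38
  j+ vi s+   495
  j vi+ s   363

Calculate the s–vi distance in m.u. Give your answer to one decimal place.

7.6 m.u.

The two most frequent reciprocal classes, j vi+ s and j+ vi s+, are the parental types, so the F1 was j vi+ s / j+ vi s+.
The two rarest classes, j vi s and j+ vi+ s+, are the double crossovers. Comparing them with the parentals, only the vi allele has switched, so vi is the middle locus and the order is j – vi – s.
Crossovers in the vi–s interval produce the single-crossover classes j vi+ s+ and j+ vi s (38 + 47 = 85) plus the double crossovers (6).
RF(vi–s) = (85 + 6) / 1200 = 91/1200 = 0.0758 → 7.6 m.u.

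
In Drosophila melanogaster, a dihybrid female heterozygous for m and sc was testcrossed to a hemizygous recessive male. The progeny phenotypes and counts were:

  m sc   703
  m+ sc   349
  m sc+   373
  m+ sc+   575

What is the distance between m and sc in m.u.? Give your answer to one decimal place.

The two most frequent classes, m+ sc+ (575) and m sc (703), are the parental types, so the F1 was m+ sc+ / m sc.
The recombinant classes are m+ sc and m sc+: 349 + 373 = 722.
Recombination frequency = 722/2000 = 0.3610 ≈ 36.1%, i.e. 36.1 m.u.

36.1 m.u.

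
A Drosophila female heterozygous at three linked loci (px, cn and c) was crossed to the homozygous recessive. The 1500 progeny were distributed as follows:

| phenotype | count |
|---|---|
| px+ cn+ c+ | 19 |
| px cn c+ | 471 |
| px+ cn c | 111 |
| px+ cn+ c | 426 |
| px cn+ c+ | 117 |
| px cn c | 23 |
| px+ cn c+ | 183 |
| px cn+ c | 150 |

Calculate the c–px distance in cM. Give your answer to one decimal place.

25.0 cM

The two most frequent reciprocal classes, px cn c+ and px+ cn+ c, are the parental types, so the F1 was px cn c+ / px+ cn+ c.
The two rarest classes, px cn c and px+ cn+ c+, are the double crossovers. Comparing them with the parentals, only the c allele has switched, so c is the middle locus and the order is px – c – cn.
Crossovers in the px–c interval produce the single-crossover classes px+ cn c+ and px cn+ c (183 + 150 = 333) plus the double crossovers (42).
RF(px–c) = (333 + 42) / 1500 = 375/1500 = 0.2500 → 25.0 cM.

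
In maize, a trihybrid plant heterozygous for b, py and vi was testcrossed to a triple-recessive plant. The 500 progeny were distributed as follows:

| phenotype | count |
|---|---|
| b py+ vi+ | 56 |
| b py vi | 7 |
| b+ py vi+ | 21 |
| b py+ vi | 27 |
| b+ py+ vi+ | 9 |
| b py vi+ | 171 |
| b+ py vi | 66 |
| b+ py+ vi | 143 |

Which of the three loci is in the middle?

The two most frequent reciprocal classes, b+ py+ vi and b py vi+, are the parental types, so the F1 was b+ py+ vi / b py vi+.
The two rarest classes, b+ py+ vi+ and b py vi, are the double crossovers. Comparing them with the parentals, only the vi allele has switched, so vi is the middle locus and the order is py – vi – b.

vi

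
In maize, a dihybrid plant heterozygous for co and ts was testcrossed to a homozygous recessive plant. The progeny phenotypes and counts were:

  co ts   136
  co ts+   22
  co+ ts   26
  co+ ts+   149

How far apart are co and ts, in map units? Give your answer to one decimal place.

14.4 map units

The two most frequent classes, co+ ts+ (149) and co ts (136), are the parental types, so the F1 was co+ ts+ / co ts.
The recombinant classes are co+ ts and co ts+: 26 + 22 = 48.
Recombination frequency = 48/333 = 0.1441 ≈ 14.4%, i.e. 14.4 map units.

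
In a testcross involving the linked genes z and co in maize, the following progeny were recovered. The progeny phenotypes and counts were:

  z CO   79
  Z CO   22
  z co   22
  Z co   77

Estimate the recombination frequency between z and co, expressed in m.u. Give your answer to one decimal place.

The two most frequent classes, Z co (77) and z CO (79), are the parental types, so the F1 was Z co / z CO.
The recombinant classes are Z CO and z co: 22 + 22 = 44.
Recombination frequency = 44/200 = 0.2200 ≈ 22.0%, i.e. 22.0 m.u.

22.0 m.u.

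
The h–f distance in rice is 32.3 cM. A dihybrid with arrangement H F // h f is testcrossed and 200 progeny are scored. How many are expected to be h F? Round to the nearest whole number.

32

A map distance of 32.3 cM corresponds to a recombination frequency of 0.323.
The F1 is H F / h f, so h F is a recombinant gamete class with expected frequency r/2 = 0.323/2 = 0.1615.
Expected number = 0.1615 × 200 = 32.30 ≈ 32.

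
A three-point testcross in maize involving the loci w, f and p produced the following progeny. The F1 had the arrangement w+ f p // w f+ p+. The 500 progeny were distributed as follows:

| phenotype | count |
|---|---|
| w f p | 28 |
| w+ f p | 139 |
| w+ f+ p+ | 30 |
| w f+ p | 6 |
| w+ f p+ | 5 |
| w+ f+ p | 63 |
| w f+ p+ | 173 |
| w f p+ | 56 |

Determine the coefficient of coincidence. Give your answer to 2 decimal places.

0.61

The two rarest classes, w+ f p+ and w f+ p, are the double crossovers. Comparing them with the parentals, only the p allele has switched, so p is the middle locus and the order is w – p – f.
w–p: (58 + 11)/500 = 0.1380; p–f: (119 + 11)/500 = 0.2600.
Expected DCO frequency = 0.1380 × 0.2600 ≈ 0.03588; observed = 11/500 ≈ 0.02200.
Coefficient of coincidence = 0.02200/0.03588 ≈ 0.61.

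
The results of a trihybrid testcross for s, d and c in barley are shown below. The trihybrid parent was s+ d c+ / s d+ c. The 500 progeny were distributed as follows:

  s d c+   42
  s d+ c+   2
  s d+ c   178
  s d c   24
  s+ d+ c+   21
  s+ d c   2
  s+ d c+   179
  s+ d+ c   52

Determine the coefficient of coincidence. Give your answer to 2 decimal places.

0.42

The two rarest classes, s+ d c and s d+ c+, are the double crossovers. Comparing them with the parentals, only the c allele has switched, so c is the middle locus and the order is d – c – s.
d–c: (45 + 4)/500 = 0.0980; c–s: (94 + 4)/500 = 0.1960.
Expected DCO frequency = 0.0980 × 0.1960 ≈ 0.01921; observed = 4/500 ≈ 0.00800.
Coefficient of coincidence = 0.00800/0.01921 ≈ 0.42.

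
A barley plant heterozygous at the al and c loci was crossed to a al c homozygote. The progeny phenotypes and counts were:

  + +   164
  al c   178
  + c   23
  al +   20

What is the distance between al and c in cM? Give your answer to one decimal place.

11.2 cM

The two most frequent classes, + + (164) and al c (178), are the parental types, so the F1 was + + / al c.
The recombinant classes are + c and al +: 23 + 20 = 43.
Recombination frequency = 43/385 = 0.1117 ≈ 11.2%, i.e. 11.2 cM.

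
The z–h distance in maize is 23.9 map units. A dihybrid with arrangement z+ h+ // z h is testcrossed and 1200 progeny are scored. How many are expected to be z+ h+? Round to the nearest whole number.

457

A map distance of 23.9 map units corresponds to a recombination frequency of 0.239.
The F1 is z+ h+ / z h, so z+ h+ is a parental gamete class with expected frequency (1 − r)/2 = 0.761/2 = 0.3805.
Expected number = 0.3805 × 1200 = 456.60 ≈ 457.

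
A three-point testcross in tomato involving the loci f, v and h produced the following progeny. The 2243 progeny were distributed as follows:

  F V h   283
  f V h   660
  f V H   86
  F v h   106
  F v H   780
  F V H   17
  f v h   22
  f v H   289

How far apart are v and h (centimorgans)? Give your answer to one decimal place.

10.3 centimorgans

The two most frequent reciprocal classes, F v H and f V h, are the parental types, so the F1 was F v H / f V h.
The two rarest classes, F V H and f v h, are the double crossovers. Comparing them with the parentals, only the v allele has switched, so v is the middle locus and the order is f – v – h.
Crossovers in the v–h interval produce the single-crossover classes F v h and f V H (106 + 86 = 192) plus the double crossovers (39).
RF(v–h) = (192 + 39) / 2243 = 231/2243 = 0.1030 → 10.3 centimorgans.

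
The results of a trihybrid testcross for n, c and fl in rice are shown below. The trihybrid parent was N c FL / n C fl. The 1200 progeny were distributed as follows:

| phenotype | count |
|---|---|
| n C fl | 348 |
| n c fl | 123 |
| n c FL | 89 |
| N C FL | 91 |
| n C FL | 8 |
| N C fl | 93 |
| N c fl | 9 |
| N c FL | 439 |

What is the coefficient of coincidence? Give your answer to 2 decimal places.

0.44

The two rarest classes, N c fl and n C FL, are the double crossovers. Comparing them with the parentals, only the fl allele has switched, so fl is the middle locus and the order is n – fl – c.
n–fl: (182 + 17)/1200 = 0.1658; fl–c: (214 + 17)/1200 = 0.1925.
Expected DCO frequency = 0.1658 × 0.1925 ≈ 0.03192; observed = 17/1200 ≈ 0.01417.
Coefficient of coincidence = 0.01417/0.03192 ≈ 0.44.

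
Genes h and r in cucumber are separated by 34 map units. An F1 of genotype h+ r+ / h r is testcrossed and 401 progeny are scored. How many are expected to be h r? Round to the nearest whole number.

132

A map distance of 34 map units corresponds to a recombination frequency of 0.340.
The F1 is h+ r+ / h r, so h r is a parental gamete class with expected frequency (1 − r)/2 = 0.660/2 = 0.3300.
Expected number = 0.3300 × 401 = 132.33 ≈ 132.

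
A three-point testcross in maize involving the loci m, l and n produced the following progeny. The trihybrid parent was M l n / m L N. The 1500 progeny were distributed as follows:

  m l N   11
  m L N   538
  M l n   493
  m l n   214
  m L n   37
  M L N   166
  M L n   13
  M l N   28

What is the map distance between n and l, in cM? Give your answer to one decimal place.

The two rarest classes, M L n and m l N, are the double crossovers. Comparing them with the parentals, only the l allele has switched, so l is the middle locus and the order is m – l – n.
Crossovers in the l–n interval produce the single-crossover classes M l N and m L n (28 + 37 = 65) plus the double crossovers (24).
RF(l–n) = (65 + 24) / 1500 = 89/1500 = 0.0593 → 5.9 cM.

5.9 cM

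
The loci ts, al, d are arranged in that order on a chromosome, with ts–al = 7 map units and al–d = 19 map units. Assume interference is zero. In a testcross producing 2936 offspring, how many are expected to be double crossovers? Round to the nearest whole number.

39

Map distances give recombination frequencies of 0.070 and 0.190 for the two intervals.
With no interference, expected double-crossover frequency = 0.070 × 0.190 = 0.01330.
Expected number = 0.01330 × 2936 = 39.05 ≈ 39.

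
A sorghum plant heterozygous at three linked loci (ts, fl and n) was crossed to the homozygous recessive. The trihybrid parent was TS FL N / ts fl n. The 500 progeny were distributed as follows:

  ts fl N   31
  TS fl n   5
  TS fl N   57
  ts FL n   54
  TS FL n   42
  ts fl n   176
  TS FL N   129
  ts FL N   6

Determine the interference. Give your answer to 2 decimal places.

0.46

The two rarest classes, ts FL N and TS fl n, are the double crossovers. Comparing them with the parentals, only the ts allele has switched, so ts is the middle locus and the order is n – ts – fl.
n–ts: (73 + 11)/500 = 0.1680; ts–fl: (111 + 11)/500 = 0.2440.
Expected DCO frequency = 0.1680 × 0.2440 ≈ 0.04099; observed = 11/500 ≈ 0.02200.
Coefficient of coincidence = 0.02200/0.04099 ≈ 0.54; interference = 1 − 0.54 = 0.46.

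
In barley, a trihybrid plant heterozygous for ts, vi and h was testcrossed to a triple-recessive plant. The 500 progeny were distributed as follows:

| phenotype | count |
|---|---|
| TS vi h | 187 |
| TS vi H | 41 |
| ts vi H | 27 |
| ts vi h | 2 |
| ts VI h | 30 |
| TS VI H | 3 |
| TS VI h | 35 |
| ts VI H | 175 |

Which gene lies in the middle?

ts

The two most frequent reciprocal classes, ts VI H and TS vi h, are the parental types, so the F1 was ts VI H / TS vi h.
The two rarest classes, TS VI H and ts vi h, are the double crossovers. Comparing them with the parentals, only the ts allele has switched, so ts is the middle locus and the order is h – ts – vi.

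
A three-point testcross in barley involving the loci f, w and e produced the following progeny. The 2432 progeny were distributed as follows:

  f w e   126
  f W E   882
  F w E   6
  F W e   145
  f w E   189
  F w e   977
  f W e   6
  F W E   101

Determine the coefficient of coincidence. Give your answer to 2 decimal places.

The two most frequent reciprocal classes, f W E and F w e, are the parental types, so the F1 was f W E / F w e.
The two rarest classes, f W e and F w E, are the double crossovers. Comparing them with the parentals, only the e allele has switched, so e is the middle locus and the order is f – e – w.
f–e: (227 + 12)/2432 = 0.0983; e–w: (334 + 12)/2432 = 0.1423.
Expected DCO frequency = 0.0983 × 0.1423 ≈ 0.01399; observed = 12/2432 ≈ 0.00493.
Coefficient of coincidence = 0.00493/0.01399 ≈ 0.35.

0.35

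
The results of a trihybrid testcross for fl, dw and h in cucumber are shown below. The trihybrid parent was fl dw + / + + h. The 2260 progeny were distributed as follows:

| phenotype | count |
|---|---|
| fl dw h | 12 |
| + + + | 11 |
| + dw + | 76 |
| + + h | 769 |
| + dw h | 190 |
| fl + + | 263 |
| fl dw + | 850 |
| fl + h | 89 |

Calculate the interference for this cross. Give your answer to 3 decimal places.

0.419

The two rarest classes, fl dw h and + + +, are the double crossovers. Comparing them with the parentals, only the h allele has switched, so h is the middle locus and the order is fl – h – dw.
fl–h: (165 + 23)/2260 = 0.0832; h–dw: (453 + 23)/2260 = 0.2106.
Expected DCO frequency = 0.0832 × 0.2106 ≈ 0.01752; observed = 23/2260 ≈ 0.01018.
Coefficient of coincidence = 0.01018/0.01752 ≈ 0.581; interference = 1 − 0.581 = 0.419.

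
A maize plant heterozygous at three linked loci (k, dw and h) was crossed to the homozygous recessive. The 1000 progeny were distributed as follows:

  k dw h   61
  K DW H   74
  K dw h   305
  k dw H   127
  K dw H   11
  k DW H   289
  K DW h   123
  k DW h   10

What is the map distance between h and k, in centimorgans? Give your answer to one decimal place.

The two most frequent reciprocal classes, K dw h and k DW H, are the parental types, so the F1 was K dw h / k DW H.
The two rarest classes, K dw H and k DW h, are the double crossovers. Comparing them with the parentals, only the h allele has switched, so h is the middle locus and the order is k – h – dw.
Crossovers in the k–h interval produce the single-crossover classes k dw h and K DW H (61 + 74 = 135) plus the double crossovers (21).
RF(k–h) = (135 + 21) / 1000 = 156/1000 = 0.1560 → 15.6 centimorgans.

15.6 centimorgans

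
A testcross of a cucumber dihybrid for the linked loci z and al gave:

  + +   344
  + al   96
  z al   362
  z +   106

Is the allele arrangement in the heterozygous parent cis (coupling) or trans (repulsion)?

cis

The two most frequent classes are + + (344) and z al (362); these are the parental (non-recombinant) types.
So the F1 carried + + on one chromosome and z al on the other — the recessive alleles are on the same chromosome (cis / coupling).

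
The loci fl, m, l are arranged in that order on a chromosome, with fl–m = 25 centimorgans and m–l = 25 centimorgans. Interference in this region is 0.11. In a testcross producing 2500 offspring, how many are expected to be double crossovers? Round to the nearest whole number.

139

Map distances give recombination frequencies of 0.250 and 0.250 for the two intervals.
With interference 0.11 (so coincidence = 0.89), expected double-crossover frequency = 0.250 × 0.250 × 0.89 = 0.05563.
Expected number = 0.05563 × 2500 = 139.06 ≈ 139.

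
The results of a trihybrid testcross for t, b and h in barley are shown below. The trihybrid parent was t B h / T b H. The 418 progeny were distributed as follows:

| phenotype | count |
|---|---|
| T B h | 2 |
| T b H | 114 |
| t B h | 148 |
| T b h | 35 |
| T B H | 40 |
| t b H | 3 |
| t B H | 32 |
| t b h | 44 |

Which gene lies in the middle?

t

The two rarest classes, T B h and t b H, are the double crossovers. Comparing them with the parentals, only the t allele has switched, so t is the middle locus and the order is b – t – h.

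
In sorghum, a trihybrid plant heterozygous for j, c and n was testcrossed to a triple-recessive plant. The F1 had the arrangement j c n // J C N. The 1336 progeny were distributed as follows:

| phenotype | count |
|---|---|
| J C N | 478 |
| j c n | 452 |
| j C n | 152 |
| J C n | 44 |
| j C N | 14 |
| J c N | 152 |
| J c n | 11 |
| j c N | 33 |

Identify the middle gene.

The two rarest classes, J c n and j C N, are the double crossovers. Comparing them with the parentals, only the j allele has switched, so j is the middle locus and the order is c – j – n.

j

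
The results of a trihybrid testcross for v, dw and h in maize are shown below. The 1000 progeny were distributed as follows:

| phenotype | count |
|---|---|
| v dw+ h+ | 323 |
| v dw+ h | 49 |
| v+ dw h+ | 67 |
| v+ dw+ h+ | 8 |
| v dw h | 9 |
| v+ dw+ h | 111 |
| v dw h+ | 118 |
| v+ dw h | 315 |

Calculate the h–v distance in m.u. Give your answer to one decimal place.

The two most frequent reciprocal classes, v+ dw h and v dw+ h+, are the parental types, so the F1 was v+ dw h / v dw+ h+.
The two rarest classes, v dw h and v+ dw+ h+, are the double crossovers. Comparing them with the parentals, only the v allele has switched, so v is the middle locus and the order is dw – v – h.
Crossovers in the v–h interval produce the single-crossover classes v+ dw h+ and v dw+ h (67 + 49 = 116) plus the double crossovers (17).
RF(v–h) = (116 + 17) / 1000 = 133/1000 = 0.1330 → 13.3 m.u.

13.3 m.u.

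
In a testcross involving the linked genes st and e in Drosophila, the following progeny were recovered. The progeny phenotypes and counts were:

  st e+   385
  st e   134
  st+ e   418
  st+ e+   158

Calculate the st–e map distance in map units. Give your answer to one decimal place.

The two most frequent classes, st+ e (418) and st e+ (385), are the parental types, so the F1 was st+ e / st e+.
The recombinant classes are st+ e+ and st e: 158 + 134 = 292.
Recombination frequency = 292/1095 = 0.2667 ≈ 26.7%, i.e. 26.7 map units.

26.7 map units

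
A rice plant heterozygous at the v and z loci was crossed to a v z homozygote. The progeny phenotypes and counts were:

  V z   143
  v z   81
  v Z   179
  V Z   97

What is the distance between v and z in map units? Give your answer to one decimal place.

The two most frequent classes, V z (143) and v Z (179), are the parental types, so the F1 was V z / v Z.
The recombinant classes are V Z and v z: 97 + 81 = 178.
Recombination frequency = 178/500 = 0.3560 ≈ 35.6%, i.e. 35.6 map units.

35.6 map units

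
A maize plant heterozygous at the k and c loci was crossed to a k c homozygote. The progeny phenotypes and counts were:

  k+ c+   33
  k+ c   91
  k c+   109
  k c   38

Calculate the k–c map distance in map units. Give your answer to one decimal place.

26.2 map units

The two most frequent classes, k+ c (91) and k c+ (109), are the parental types, so the F1 was k+ c / k c+.
The recombinant classes are k+ c+ and k c: 33 + 38 = 71.
Recombination frequency = 71/271 = 0.2620 ≈ 26.2%, i.e. 26.2 map units.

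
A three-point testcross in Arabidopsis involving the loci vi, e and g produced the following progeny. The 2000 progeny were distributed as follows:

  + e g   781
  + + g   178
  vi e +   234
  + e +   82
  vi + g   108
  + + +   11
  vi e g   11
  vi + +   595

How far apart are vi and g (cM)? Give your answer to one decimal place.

The two most frequent reciprocal classes, vi + + and + e g, are the parental types, so the F1 was vi + + / + e g.
The two rarest classes, + + + and vi e g, are the double crossovers. Comparing them with the parentals, only the vi allele has switched, so vi is the middle locus and the order is e – vi – g.
Crossovers in the vi–g interval produce the single-crossover classes vi + g and + e + (108 + 82 = 190) plus the double crossovers (22).
RF(vi–g) = (190 + 22) / 2000 = 212/2000 = 0.1060 → 10.6 cM.

10.6 cM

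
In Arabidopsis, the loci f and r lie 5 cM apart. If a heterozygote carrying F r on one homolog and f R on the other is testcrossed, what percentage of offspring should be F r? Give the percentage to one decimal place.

47.5%

A map distance of 5 cM corresponds to a recombination frequency of 0.050.
The F1 is F r / f R, so F r is a parental gamete class with expected frequency (1 − r)/2 = 0.950/2 = 0.4750.
That is 0.4750 = 47.5% of the progeny.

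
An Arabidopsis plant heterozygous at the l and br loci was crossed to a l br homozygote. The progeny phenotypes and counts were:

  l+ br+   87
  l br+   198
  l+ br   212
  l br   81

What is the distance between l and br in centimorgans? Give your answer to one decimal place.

The two most frequent classes, l+ br (212) and l br+ (198), are the parental types, so the F1 was l+ br / l br+.
The recombinant classes are l+ br+ and l br: 87 + 81 = 168.
Recombination frequency = 168/578 = 0.2907 ≈ 29.1%, i.e. 29.1 centimorgans.

29.1 centimorgans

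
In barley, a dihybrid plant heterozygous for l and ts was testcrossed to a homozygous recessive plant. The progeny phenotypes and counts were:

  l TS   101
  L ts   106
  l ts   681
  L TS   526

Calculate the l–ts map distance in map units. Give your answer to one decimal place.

The two most frequent classes, L TS (526) and l ts (681), are the parental types, so the F1 was L TS / l ts.
The recombinant classes are L ts and l TS: 106 + 101 = 207.
Recombination frequency = 207/1414 = 0.1464 ≈ 14.6%, i.e. 14.6 map units.

14.6 map units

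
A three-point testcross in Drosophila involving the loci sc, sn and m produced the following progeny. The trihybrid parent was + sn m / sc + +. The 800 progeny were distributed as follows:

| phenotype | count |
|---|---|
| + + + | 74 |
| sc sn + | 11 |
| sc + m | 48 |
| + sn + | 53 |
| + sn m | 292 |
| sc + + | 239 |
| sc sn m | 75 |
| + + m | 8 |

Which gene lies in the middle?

sn

The two rarest classes, + + m and sc sn +, are the double crossovers. Comparing them with the parentals, only the sn allele has switched, so sn is the middle locus and the order is sc – sn – m.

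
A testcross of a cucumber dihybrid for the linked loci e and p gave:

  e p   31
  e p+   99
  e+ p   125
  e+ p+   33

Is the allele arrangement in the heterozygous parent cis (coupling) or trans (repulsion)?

trans

The two most frequent classes are e+ p (125) and e p+ (99); these are the parental (non-recombinant) types.
So the F1 carried e+ p on one chromosome and e p+ on the other — the recessive alleles are on opposite chromosomes (trans / repulsion).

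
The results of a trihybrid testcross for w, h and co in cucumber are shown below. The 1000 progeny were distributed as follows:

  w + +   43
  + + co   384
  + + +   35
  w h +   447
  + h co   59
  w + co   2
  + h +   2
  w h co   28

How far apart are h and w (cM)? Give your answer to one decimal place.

10.6 cM

The two most frequent reciprocal classes, w h + and + + co, are the parental types, so the F1 was w h + / + + co.
The two rarest classes, + h + and w + co, are the double crossovers. Comparing them with the parentals, only the w allele has switched, so w is the middle locus and the order is h – w – co.
Crossovers in the h–w interval produce the single-crossover classes w + + and + h co (43 + 59 = 102) plus the double crossovers (4).
RF(h–w) = (102 + 4) / 1000 = 106/1000 = 0.1060 → 10.6 cM.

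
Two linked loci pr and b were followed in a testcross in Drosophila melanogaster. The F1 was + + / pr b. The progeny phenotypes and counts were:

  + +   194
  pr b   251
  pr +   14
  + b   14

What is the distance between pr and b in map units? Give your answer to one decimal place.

5.9 map units

The recombinant classes are + b and pr +: 14 + 14 = 28.
Recombination frequency = 28/473 = 0.0592 ≈ 5.9%, i.e. 5.9 map units.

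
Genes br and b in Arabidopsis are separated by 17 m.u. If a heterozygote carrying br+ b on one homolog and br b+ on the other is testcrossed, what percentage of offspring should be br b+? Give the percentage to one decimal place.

41.5%

A map distance of 17 m.u. corresponds to a recombination frequency of 0.170.
The F1 is br+ b / br b+, so br b+ is a parental gamete class with expected frequency (1 − r)/2 = 0.830/2 = 0.4150.
That is 0.4150 = 41.5% of the progeny.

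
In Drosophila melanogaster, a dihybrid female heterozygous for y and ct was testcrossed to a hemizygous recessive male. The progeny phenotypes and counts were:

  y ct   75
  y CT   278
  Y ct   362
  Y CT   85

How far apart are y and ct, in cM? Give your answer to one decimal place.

20.0 cM

The two most frequent classes, Y ct (362) and y CT (278), are the parental types, so the F1 was Y ct / y CT.
The recombinant classes are Y CT and y ct: 85 + 75 = 160.
Recombination frequency = 160/800 = 0.2000 ≈ 20.0%, i.e. 20.0 cM.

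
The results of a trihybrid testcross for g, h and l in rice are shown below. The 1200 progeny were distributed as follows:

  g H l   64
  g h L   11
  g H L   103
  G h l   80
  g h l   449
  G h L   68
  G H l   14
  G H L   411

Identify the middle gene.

l

The two most frequent reciprocal classes, g h l and G H L, are the parental types, so the F1 was g h l / G H L.
The two rarest classes, g h L and G H l, are the double crossovers. Comparing them with the parentals, only the l allele has switched, so l is the middle locus and the order is g – l – h.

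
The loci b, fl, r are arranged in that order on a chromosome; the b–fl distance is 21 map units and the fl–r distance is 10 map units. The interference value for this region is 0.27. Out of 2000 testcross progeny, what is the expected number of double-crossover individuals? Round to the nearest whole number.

31

Map distances give recombination frequencies of 0.210 and 0.100 for the two intervals.
With interference 0.27 (so coincidence = 0.73), expected double-crossover frequency = 0.210 × 0.100 × 0.73 = 0.01533.
Expected number = 0.01533 × 2000 = 30.66 ≈ 31.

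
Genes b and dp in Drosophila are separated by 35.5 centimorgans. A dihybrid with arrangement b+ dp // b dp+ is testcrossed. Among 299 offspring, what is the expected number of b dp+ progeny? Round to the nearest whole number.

A map distance of 35.5 centimorgans corresponds to a recombination frequency of 0.355.
The F1 is b+ dp / b dp+, so b dp+ is a parental gamete class with expected frequency (1 − r)/2 = 0.645/2 = 0.3225.
Expected number = 0.3225 × 299 = 96.43 ≈ 96.

96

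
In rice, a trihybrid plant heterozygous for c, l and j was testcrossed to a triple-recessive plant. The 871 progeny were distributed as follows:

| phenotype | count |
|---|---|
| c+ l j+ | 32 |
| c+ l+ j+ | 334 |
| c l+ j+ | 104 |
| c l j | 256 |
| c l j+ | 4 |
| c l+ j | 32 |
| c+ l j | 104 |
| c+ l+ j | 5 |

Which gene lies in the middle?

j

The two most frequent reciprocal classes, c l j and c+ l+ j+, are the parental types, so the F1 was c l j / c+ l+ j+.
The two rarest classes, c l j+ and c+ l+ j, are the double crossovers. Comparing them with the parentals, only the j allele has switched, so j is the middle locus and the order is c – j – l.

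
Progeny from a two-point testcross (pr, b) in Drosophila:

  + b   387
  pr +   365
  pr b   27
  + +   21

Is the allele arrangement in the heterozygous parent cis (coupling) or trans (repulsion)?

trans

The two most frequent classes are + b (387) and pr + (365); these are the parental (non-recombinant) types.
So the F1 carried + b on one chromosome and pr + on the other — the recessive alleles are on opposite chromosomes (trans / repulsion).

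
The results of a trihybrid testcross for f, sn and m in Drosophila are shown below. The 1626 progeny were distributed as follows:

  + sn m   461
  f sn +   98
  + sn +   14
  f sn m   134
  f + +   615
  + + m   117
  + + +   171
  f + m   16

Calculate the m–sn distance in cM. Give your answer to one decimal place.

15.1 cM

The two most frequent reciprocal classes, f + + and + sn m, are the parental types, so the F1 was f + + / + sn m.
The two rarest classes, f + m and + sn +, are the double crossovers. Comparing them with the parentals, only the m allele has switched, so m is the middle locus and the order is sn – m – f.
Crossovers in the sn–m interval produce the single-crossover classes f sn + and + + m (98 + 117 = 215) plus the double crossovers (30).
RF(sn–m) = (215 + 30) / 1626 = 245/1626 = 0.1507 → 15.1 cM.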